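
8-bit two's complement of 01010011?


Original: 01010011
Step 1 - Invert all bits: 10101100
Step 2 - Add 1: 10101100 + 1
= 10101101 (represents -83)


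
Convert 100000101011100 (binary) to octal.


Group into 3-bit groups: 100000101011100
  100 = 4
  000 = 0
  101 = 5
  011 = 3
  100 = 4
= 0o40534


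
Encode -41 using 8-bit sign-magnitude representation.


Sign bit: 1 (negative)
Magnitude: 41 = 0101001
= 10101001


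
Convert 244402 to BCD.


Each digit → 4-bit binary:
  2 → 0010
  4 → 0100
  4 → 0100
  4 → 0100
  0 → 0000
  2 → 0010
= 0010 0100 0100 0100 0000 0010


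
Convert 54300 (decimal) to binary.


Divide by 2 repeatedly:
54300 ÷ 2 = 27150 remainder 0
27150 ÷ 2 = 13575 remainder 0
13575 ÷ 2 = 6787 remainder 1
6787 ÷ 2 = 3393 remainder 1
3393 ÷ 2 = 1696 remainder 1
1696 ÷ 2 = 848 remainder 0
848 ÷ 2 = 424 remainder 0
424 ÷ 2 = 212 remainder 0
212 ÷ 2 = 106 remainder 0
106 ÷ 2 = 53 remainder 0
53 ÷ 2 = 26 remainder 1
26 ÷ 2 = 13 remainder 0
13 ÷ 2 = 6 remainder 1
6 ÷ 2 = 3 remainder 0
3 ÷ 2 = 1 remainder 1
1 ÷ 2 = 0 remainder 1
Reading remainders bottom-up:
= 1101010000011100


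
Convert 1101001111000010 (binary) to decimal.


Positional values:
Bit 1: 1 × 2^1 = 2
Bit 6: 1 × 2^6 = 64
Bit 7: 1 × 2^7 = 128
Bit 8: 1 × 2^8 = 256
Bit 9: 1 × 2^9 = 512
Bit 12: 1 × 2^12 = 4096
Bit 14: 1 × 2^14 = 16384
Bit 15: 1 × 2^15 = 32768
Sum = 2 + 64 + 128 + 256 + 512 + 4096 + 16384 + 32768
= 54210


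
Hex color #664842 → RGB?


Hex: #664842
R = 66₁₆ = 102
G = 48₁₆ = 72
B = 42₁₆ = 66
= RGB(102, 72, 66)


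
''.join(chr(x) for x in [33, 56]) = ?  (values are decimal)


Codes (decimal): 33 56
Per-code ASCII lookup:
  33  (special character) → '!'
  56  (range 48-57: digits, 56 - 48 = 8) → '8'
= '!8'


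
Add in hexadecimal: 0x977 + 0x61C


Align and add column by column (LSB to MSB, each column mod 16 with carry):
  0977
+ 061C
  ----
  col 0: 7(7) + C(12) + 0 (carry in) = 19 → 3(3), carry out 1
  col 1: 7(7) + 1(1) + 1 (carry in) = 9 → 9(9), carry out 0
  col 2: 9(9) + 6(6) + 0 (carry in) = 15 → F(15), carry out 0
  col 3: 0(0) + 0(0) + 0 (carry in) = 0 → 0(0), carry out 0
Reading digits MSB→LSB: 0F93
Strip leading zeros: F93
= 0xF93


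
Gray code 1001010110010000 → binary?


Gray code: 1001010110010000
MSB stays the same: 1
Each subsequent bit = prev_binary XOR current_gray:
  B[1] = 1 XOR 0 = 1
  B[2] = 1 XOR 0 = 1
  B[3] = 1 XOR 1 = 0
  B[4] = 0 XOR 0 = 0
  B[5] = 0 XOR 1 = 1
  B[6] = 1 XOR 0 = 1
  B[7] = 1 XOR 1 = 0
  B[8] = 0 XOR 1 = 1
  B[9] = 1 XOR 0 = 1
  B[10] = 1 XOR 0 = 1
  B[11] = 1 XOR 1 = 0
  B[12] = 0 XOR 0 = 0
  B[13] = 0 XOR 0 = 0
  B[14] = 0 XOR 0 = 0
  B[15] = 0 XOR 0 = 0
= 1110011011100000 (59104 decimal)


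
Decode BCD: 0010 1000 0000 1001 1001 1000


Each 4-bit group → digit:
  0010 → 2
  1000 → 8
  0000 → 0
  1001 → 9
  1001 → 9
  1000 → 8
= 280998


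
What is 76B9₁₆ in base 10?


Positional values:
Position 0: 9 × 16^0 = 9 × 1 = 9
Position 1: B × 16^1 = 11 × 16 = 176
Position 2: 6 × 16^2 = 6 × 256 = 1536
Position 3: 7 × 16^3 = 7 × 4096 = 28672
Sum = 9 + 176 + 1536 + 28672
= 30393


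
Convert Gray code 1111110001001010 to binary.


Gray code: 1111110001001010
MSB stays the same: 1
Each subsequent bit = prev_binary XOR current_gray:
  B[1] = 1 XOR 1 = 0
  B[2] = 0 XOR 1 = 1
  B[3] = 1 XOR 1 = 0
  B[4] = 0 XOR 1 = 1
  B[5] = 1 XOR 1 = 0
  B[6] = 0 XOR 0 = 0
  B[7] = 0 XOR 0 = 0
  B[8] = 0 XOR 0 = 0
  B[9] = 0 XOR 1 = 1
  B[10] = 1 XOR 0 = 1
  B[11] = 1 XOR 0 = 1
  B[12] = 1 XOR 1 = 0
  B[13] = 0 XOR 0 = 0
  B[14] = 0 XOR 1 = 1
  B[15] = 1 XOR 0 = 1
= 1010100001110011 (43123 decimal)


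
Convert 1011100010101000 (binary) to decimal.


Positional values:
Bit 3: 1 × 2^3 = 8
Bit 5: 1 × 2^5 = 32
Bit 7: 1 × 2^7 = 128
Bit 11: 1 × 2^11 = 2048
Bit 12: 1 × 2^12 = 4096
Bit 13: 1 × 2^13 = 8192
Bit 15: 1 × 2^15 = 32768
Sum = 8 + 32 + 128 + 2048 + 4096 + 8192 + 32768
= 47272


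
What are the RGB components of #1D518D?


Hex: #1D518D
R = 1D₁₆ = 29
G = 51₁₆ = 81
B = 8D₁₆ = 141
= RGB(29, 81, 141)


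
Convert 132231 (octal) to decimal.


Positional values:
Position 0: 1 × 8^0 = 1
Position 1: 3 × 8^1 = 24
Position 2: 2 × 8^2 = 128
Position 3: 2 × 8^3 = 1024
Position 4: 3 × 8^4 = 12288
Position 5: 1 × 8^5 = 32768
Sum = 1 + 24 + 128 + 1024 + 12288 + 32768
= 46233


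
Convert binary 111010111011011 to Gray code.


Binary: 111010111011011
Gray code: G = B XOR (B >> 1)
B >> 1 = 011101011101101
111010111011011 XOR 011101011101101:
  1 XOR 0 = 1
  1 XOR 1 = 0
  1 XOR 1 = 0
  0 XOR 1 = 1
  1 XOR 0 = 1
  0 XOR 1 = 1
  1 XOR 0 = 1
  1 XOR 1 = 0
  1 XOR 1 = 0
  0 XOR 1 = 1
  1 XOR 0 = 1
  1 XOR 1 = 0
  0 XOR 1 = 1
  1 XOR 0 = 1
  1 XOR 1 = 0
= 100111100110110


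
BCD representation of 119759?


Each digit → 4-bit binary:
  1 → 0001
  1 → 0001
  9 → 1001
  7 → 0111
  5 → 0101
  9 → 1001
= 0001 0001 1001 0111 0101 1001


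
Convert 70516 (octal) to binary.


Each octal digit → 3 binary bits:
  7 = 111
  0 = 000
  5 = 101
  1 = 001
  6 = 110
Concatenate: 111 000 101 001 110
= 111000101001110


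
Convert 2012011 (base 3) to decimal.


Positional values (base 3):
  1 × 3^0 = 1 × 1 = 1
  1 × 3^1 = 1 × 3 = 3
  0 × 3^2 = 0 × 9 = 0
  2 × 3^3 = 2 × 27 = 54
  1 × 3^4 = 1 × 81 = 81
  0 × 3^5 = 0 × 243 = 0
  2 × 3^6 = 2 × 729 = 1458
Sum = 1 + 3 + 0 + 54 + 81 + 0 + 1458
= 1597


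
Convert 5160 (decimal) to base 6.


Divide by 6 repeatedly:
5160 ÷ 6 = 860 remainder 0
860 ÷ 6 = 143 remainder 2
143 ÷ 6 = 23 remainder 5
23 ÷ 6 = 3 remainder 5
3 ÷ 6 = 0 remainder 3
Reading remainders bottom-up:
= 35520


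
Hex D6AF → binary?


Each hex digit → 4 binary bits:
  D = 1101
  6 = 0110
  A = 1010
  F = 1111
Concatenate: 1101 0110 1010 1111
= 1101011010101111


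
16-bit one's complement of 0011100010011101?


Original: 0011100010011101
Invert all bits:
  bit 0: 0 → 1
  bit 1: 0 → 1
  bit 2: 1 → 0
  bit 3: 1 → 0
  bit 4: 1 → 0
  bit 5: 0 → 1
  bit 6: 0 → 1
  bit 7: 0 → 1
  bit 8: 1 → 0
  bit 9: 0 → 1
  bit 10: 0 → 1
  bit 11: 1 → 0
  bit 12: 1 → 0
  bit 13: 1 → 0
  bit 14: 0 → 1
  bit 15: 1 → 0
= 1100011101100010


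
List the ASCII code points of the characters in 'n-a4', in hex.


String: 'n-a4'  (4 characters)
Per-character ASCII lookup:
  'n': lowercase starts at 97: 'n' = 97 + 13 = 110 → 0x6E
  '-': special character: '-' = 45 → 0x2D
  'a': lowercase starts at 97: 'a' = 97 + 0 = 97 → 0x61
  '4': digits start at 48: '4' = 48 + 4 = 52 → 0x34
= 0x6E 0x2D 0x61 0x34


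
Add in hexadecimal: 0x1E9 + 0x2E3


Align and add column by column (LSB to MSB, each column mod 16 with carry):
  01E9
+ 02E3
  ----
  col 0: 9(9) + 3(3) + 0 (carry in) = 12 → C(12), carry out 0
  col 1: E(14) + E(14) + 0 (carry in) = 28 → C(12), carry out 1
  col 2: 1(1) + 2(2) + 1 (carry in) = 4 → 4(4), carry out 0
  col 3: 0(0) + 0(0) + 0 (carry in) = 0 → 0(0), carry out 0
Reading digits MSB→LSB: 04CC
Strip leading zeros: 4CC
= 0x4CC


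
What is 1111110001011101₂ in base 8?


Group into 3-bit groups: 001111110001011101
  001 = 1
  111 = 7
  110 = 6
  001 = 1
  011 = 3
  101 = 5
= 0o176135


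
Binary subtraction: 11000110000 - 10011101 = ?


Align and subtract column by column (LSB to MSB, borrowing when needed):
  11000110000
- 00010011101
  -----------
  col 0: (0 - 0 borrow-in) - 1 → borrow from next column: (0+2) - 1 = 1, borrow out 1
  col 1: (0 - 1 borrow-in) - 0 → borrow from next column: (-1+2) - 0 = 1, borrow out 1
  col 2: (0 - 1 borrow-in) - 1 → borrow from next column: (-1+2) - 1 = 0, borrow out 1
  col 3: (0 - 1 borrow-in) - 1 → borrow from next column: (-1+2) - 1 = 0, borrow out 1
  col 4: (1 - 1 borrow-in) - 1 → borrow from next column: (0+2) - 1 = 1, borrow out 1
  col 5: (1 - 1 borrow-in) - 0 → 0 - 0 = 0, borrow out 0
  col 6: (0 - 0 borrow-in) - 0 → 0 - 0 = 0, borrow out 0
  col 7: (0 - 0 borrow-in) - 1 → borrow from next column: (0+2) - 1 = 1, borrow out 1
  col 8: (0 - 1 borrow-in) - 0 → borrow from next column: (-1+2) - 0 = 1, borrow out 1
  col 9: (1 - 1 borrow-in) - 0 → 0 - 0 = 0, borrow out 0
  col 10: (1 - 0 borrow-in) - 0 → 1 - 0 = 1, borrow out 0
Reading bits MSB→LSB: 10110010011
Strip leading zeros: 10110010011
= 10110010011


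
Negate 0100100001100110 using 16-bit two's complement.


Original: 0100100001100110
Step 1 - Invert all bits: 1011011110011001
Step 2 - Add 1: 1011011110011001 + 1
= 1011011110011010 (represents -18534)


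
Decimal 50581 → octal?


Divide by 8 repeatedly:
50581 ÷ 8 = 6322 remainder 5
6322 ÷ 8 = 790 remainder 2
790 ÷ 8 = 98 remainder 6
98 ÷ 8 = 12 remainder 2
12 ÷ 8 = 1 remainder 4
1 ÷ 8 = 0 remainder 1
Reading remainders bottom-up:
= 0o142625


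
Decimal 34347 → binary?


Divide by 2 repeatedly:
34347 ÷ 2 = 17173 remainder 1
17173 ÷ 2 = 8586 remainder 1
8586 ÷ 2 = 4293 remainder 0
4293 ÷ 2 = 2146 remainder 1
2146 ÷ 2 = 1073 remainder 0
1073 ÷ 2 = 536 remainder 1
536 ÷ 2 = 268 remainder 0
268 ÷ 2 = 134 remainder 0
134 ÷ 2 = 67 remainder 0
67 ÷ 2 = 33 remainder 1
33 ÷ 2 = 16 remainder 1
16 ÷ 2 = 8 remainder 0
8 ÷ 2 = 4 remainder 0
4 ÷ 2 = 2 remainder 0
2 ÷ 2 = 1 remainder 0
1 ÷ 2 = 0 remainder 1
Reading remainders bottom-up:
= 1000011000101011


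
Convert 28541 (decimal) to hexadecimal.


Divide by 16 repeatedly:
28541 ÷ 16 = 1783 remainder 13 (D)
1783 ÷ 16 = 111 remainder 7 (7)
111 ÷ 16 = 6 remainder 15 (F)
6 ÷ 16 = 0 remainder 6 (6)
Reading remainders bottom-up:
= 0x6F7D


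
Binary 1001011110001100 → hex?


Group into 4-bit nibbles: 1001011110001100
  1001 = 9
  0111 = 7
  1000 = 8
  1100 = C
= 0x978C


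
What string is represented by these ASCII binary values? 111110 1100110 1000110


Codes (binary): 111110 1100110 1000110
Per-code ASCII lookup:
  111110 = 62  (special character) → '>'
  1100110 = 102  (range 97-122: lowercase, 102 - 97 = 5) → 'f'
  1000110 = 70  (range 65-90: uppercase, 70 - 65 = 5) → 'F'
= '>fF'


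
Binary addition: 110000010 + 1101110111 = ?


Align and add column by column (LSB to MSB, carry propagating):
  00110000010
+ 01101110111
  -----------
  col 0: 0 + 1 + 0 (carry in) = 1 → bit 1, carry out 0
  col 1: 1 + 1 + 0 (carry in) = 2 → bit 0, carry out 1
  col 2: 0 + 1 + 1 (carry in) = 2 → bit 0, carry out 1
  col 3: 0 + 0 + 1 (carry in) = 1 → bit 1, carry out 0
  col 4: 0 + 1 + 0 (carry in) = 1 → bit 1, carry out 0
  col 5: 0 + 1 + 0 (carry in) = 1 → bit 1, carry out 0
  col 6: 0 + 1 + 0 (carry in) = 1 → bit 1, carry out 0
  col 7: 1 + 0 + 0 (carry in) = 1 → bit 1, carry out 0
  col 8: 1 + 1 + 0 (carry in) = 2 → bit 0, carry out 1
  col 9: 0 + 1 + 1 (carry in) = 2 → bit 0, carry out 1
  col 10: 0 + 0 + 1 (carry in) = 1 → bit 1, carry out 0
Reading bits MSB→LSB: 10011111001
Strip leading zeros: 10011111001
= 10011111001


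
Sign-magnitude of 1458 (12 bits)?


Sign bit: 0 (positive)
Magnitude: 1458 = 10110110010
= 010110110010


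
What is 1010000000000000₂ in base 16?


Group into 4-bit nibbles: 1010000000000000
  1010 = A
  0000 = 0
  0000 = 0
  0000 = 0
= 0xA000


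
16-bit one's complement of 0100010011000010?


Original: 0100010011000010
Invert all bits:
  bit 0: 0 → 1
  bit 1: 1 → 0
  bit 2: 0 → 1
  bit 3: 0 → 1
  bit 4: 0 → 1
  bit 5: 1 → 0
  bit 6: 0 → 1
  bit 7: 0 → 1
  bit 8: 1 → 0
  bit 9: 1 → 0
  bit 10: 0 → 1
  bit 11: 0 → 1
  bit 12: 0 → 1
  bit 13: 0 → 1
  bit 14: 1 → 0
  bit 15: 0 → 1
= 1011101100111101


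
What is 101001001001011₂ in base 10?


Positional values:
Bit 0: 1 × 2^0 = 1
Bit 1: 1 × 2^1 = 2
Bit 3: 1 × 2^3 = 8
Bit 6: 1 × 2^6 = 64
Bit 9: 1 × 2^9 = 512
Bit 12: 1 × 2^12 = 4096
Bit 14: 1 × 2^14 = 16384
Sum = 1 + 2 + 8 + 64 + 512 + 4096 + 16384
= 21067


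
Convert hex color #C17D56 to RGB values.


Hex: #C17D56
R = C1₁₆ = 193
G = 7D₁₆ = 125
B = 56₁₆ = 86
= RGB(193, 125, 86)


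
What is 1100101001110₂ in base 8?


Group into 3-bit groups: 001100101001110
  001 = 1
  100 = 4
  101 = 5
  001 = 1
  110 = 6
= 0o14516


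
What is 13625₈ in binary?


Each octal digit → 3 binary bits:
  1 = 001
  3 = 011
  6 = 110
  2 = 010
  5 = 101
Concatenate: 001 011 110 010 101
= 001011110010101


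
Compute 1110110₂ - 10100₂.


Align and subtract column by column (LSB to MSB, borrowing when needed):
  1110110
- 0010100
  -------
  col 0: (0 - 0 borrow-in) - 0 → 0 - 0 = 0, borrow out 0
  col 1: (1 - 0 borrow-in) - 0 → 1 - 0 = 1, borrow out 0
  col 2: (1 - 0 borrow-in) - 1 → 1 - 1 = 0, borrow out 0
  col 3: (0 - 0 borrow-in) - 0 → 0 - 0 = 0, borrow out 0
  col 4: (1 - 0 borrow-in) - 1 → 1 - 1 = 0, borrow out 0
  col 5: (1 - 0 borrow-in) - 0 → 1 - 0 = 1, borrow out 0
  col 6: (1 - 0 borrow-in) - 0 → 1 - 0 = 1, borrow out 0
Reading bits MSB→LSB: 1100010
Strip leading zeros: 1100010
= 1100010


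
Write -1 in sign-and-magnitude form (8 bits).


Sign bit: 1 (negative)
Magnitude: 1 = 0000001
= 10000001


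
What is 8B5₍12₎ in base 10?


Positional values (base 12):
  5 × 12^0 = 5 × 1 = 5
  B × 12^1 = 11 × 12 = 132
  8 × 12^2 = 8 × 144 = 1152
Sum = 5 + 132 + 1152
= 1289


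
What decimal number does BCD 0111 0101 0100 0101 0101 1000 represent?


Each 4-bit group → digit:
  0111 → 7
  0101 → 5
  0100 → 4
  0101 → 5
  0101 → 5
  1000 → 8
= 754558


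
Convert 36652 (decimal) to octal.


Divide by 8 repeatedly:
36652 ÷ 8 = 4581 remainder 4
4581 ÷ 8 = 572 remainder 5
572 ÷ 8 = 71 remainder 4
71 ÷ 8 = 8 remainder 7
8 ÷ 8 = 1 remainder 0
1 ÷ 8 = 0 remainder 1
Reading remainders bottom-up:
= 0o107454


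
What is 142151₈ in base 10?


Positional values:
Position 0: 1 × 8^0 = 1
Position 1: 5 × 8^1 = 40
Position 2: 1 × 8^2 = 64
Position 3: 2 × 8^3 = 1024
Position 4: 4 × 8^4 = 16384
Position 5: 1 × 8^5 = 32768
Sum = 1 + 40 + 64 + 1024 + 16384 + 32768
= 50281


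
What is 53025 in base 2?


Divide by 2 repeatedly:
53025 ÷ 2 = 26512 remainder 1
26512 ÷ 2 = 13256 remainder 0
13256 ÷ 2 = 6628 remainder 0
6628 ÷ 2 = 3314 remainder 0
3314 ÷ 2 = 1657 remainder 0
1657 ÷ 2 = 828 remainder 1
828 ÷ 2 = 414 remainder 0
414 ÷ 2 = 207 remainder 0
207 ÷ 2 = 103 remainder 1
103 ÷ 2 = 51 remainder 1
51 ÷ 2 = 25 remainder 1
25 ÷ 2 = 12 remainder 1
12 ÷ 2 = 6 remainder 0
6 ÷ 2 = 3 remainder 0
3 ÷ 2 = 1 remainder 1
1 ÷ 2 = 0 remainder 1
Reading remainders bottom-up:
= 1100111100100001


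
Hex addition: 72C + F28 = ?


Align and add column by column (LSB to MSB, each column mod 16 with carry):
  072C
+ 0F28
  ----
  col 0: C(12) + 8(8) + 0 (carry in) = 20 → 4(4), carry out 1
  col 1: 2(2) + 2(2) + 1 (carry in) = 5 → 5(5), carry out 0
  col 2: 7(7) + F(15) + 0 (carry in) = 22 → 6(6), carry out 1
  col 3: 0(0) + 0(0) + 1 (carry in) = 1 → 1(1), carry out 0
Reading digits MSB→LSB: 1654
Strip leading zeros: 1654
= 0x1654


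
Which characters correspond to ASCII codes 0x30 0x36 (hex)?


Codes (hex): 0x30 0x36
Per-code ASCII lookup:
  0x30 = 48  (range 48-57: digits, 48 - 48 = 0) → '0'
  0x36 = 54  (range 48-57: digits, 54 - 48 = 6) → '6'
= '06'


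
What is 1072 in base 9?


Divide by 9 repeatedly:
1072 ÷ 9 = 119 remainder 1
119 ÷ 9 = 13 remainder 2
13 ÷ 9 = 1 remainder 4
1 ÷ 9 = 0 remainder 1
Reading remainders bottom-up:
= 1421


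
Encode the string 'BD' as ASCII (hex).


String: 'BD'  (2 characters)
Per-character ASCII lookup:
  'B': uppercase starts at 65: 'B' = 65 + 1 = 66 → 0x42
  'D': uppercase starts at 65: 'D' = 65 + 3 = 68 → 0x44
= 0x42 0x44


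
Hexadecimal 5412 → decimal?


Positional values:
Position 0: 2 × 16^0 = 2 × 1 = 2
Position 1: 1 × 16^1 = 1 × 16 = 16
Position 2: 4 × 16^2 = 4 × 256 = 1024
Position 3: 5 × 16^3 = 5 × 4096 = 20480
Sum = 2 + 16 + 1024 + 20480
= 21522


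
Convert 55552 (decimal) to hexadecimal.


Divide by 16 repeatedly:
55552 ÷ 16 = 3472 remainder 0 (0)
3472 ÷ 16 = 217 remainder 0 (0)
217 ÷ 16 = 13 remainder 9 (9)
13 ÷ 16 = 0 remainder 13 (D)
Reading remainders bottom-up:
= 0xD900


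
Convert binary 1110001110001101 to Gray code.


Binary: 1110001110001101
Gray code: G = B XOR (B >> 1)
B >> 1 = 0111000111000110
1110001110001101 XOR 0111000111000110:
  1 XOR 0 = 1
  1 XOR 1 = 0
  1 XOR 1 = 0
  0 XOR 1 = 1
  0 XOR 0 = 0
  0 XOR 0 = 0
  1 XOR 0 = 1
  1 XOR 1 = 0
  1 XOR 1 = 0
  0 XOR 1 = 1
  0 XOR 0 = 0
  0 XOR 0 = 0
  1 XOR 0 = 1
  1 XOR 1 = 0
  0 XOR 1 = 1
  1 XOR 0 = 1
= 1001001001001011


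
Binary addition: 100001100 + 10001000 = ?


Align and add column by column (LSB to MSB, carry propagating):
  0100001100
+ 0010001000
  ----------
  col 0: 0 + 0 + 0 (carry in) = 0 → bit 0, carry out 0
  col 1: 0 + 0 + 0 (carry in) = 0 → bit 0, carry out 0
  col 2: 1 + 0 + 0 (carry in) = 1 → bit 1, carry out 0
  col 3: 1 + 1 + 0 (carry in) = 2 → bit 0, carry out 1
  col 4: 0 + 0 + 1 (carry in) = 1 → bit 1, carry out 0
  col 5: 0 + 0 + 0 (carry in) = 0 → bit 0, carry out 0
  col 6: 0 + 0 + 0 (carry in) = 0 → bit 0, carry out 0
  col 7: 0 + 1 + 0 (carry in) = 1 → bit 1, carry out 0
  col 8: 1 + 0 + 0 (carry in) = 1 → bit 1, carry out 0
  col 9: 0 + 0 + 0 (carry in) = 0 → bit 0, carry out 0
Reading bits MSB→LSB: 0110010100
Strip leading zeros: 110010100
= 110010100


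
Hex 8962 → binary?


Each hex digit → 4 binary bits:
  8 = 1000
  9 = 1001
  6 = 0110
  2 = 0010
Concatenate: 1000 1001 0110 0010
= 1000100101100010


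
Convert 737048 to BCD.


Each digit → 4-bit binary:
  7 → 0111
  3 → 0011
  7 → 0111
  0 → 0000
  4 → 0100
  8 → 1000
= 0111 0011 0111 0000 0100 1000


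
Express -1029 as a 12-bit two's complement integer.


Original: 010000000101
Step 1 - Invert all bits: 101111111010
Step 2 - Add 1: 101111111010 + 1
= 101111111011 (represents -1029)


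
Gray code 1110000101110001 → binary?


Gray code: 1110000101110001
MSB stays the same: 1
Each subsequent bit = prev_binary XOR current_gray:
  B[1] = 1 XOR 1 = 0
  B[2] = 0 XOR 1 = 1
  B[3] = 1 XOR 0 = 1
  B[4] = 1 XOR 0 = 1
  B[5] = 1 XOR 0 = 1
  B[6] = 1 XOR 0 = 1
  B[7] = 1 XOR 1 = 0
  B[8] = 0 XOR 0 = 0
  B[9] = 0 XOR 1 = 1
  B[10] = 1 XOR 1 = 0
  B[11] = 0 XOR 1 = 1
  B[12] = 1 XOR 0 = 1
  B[13] = 1 XOR 0 = 1
  B[14] = 1 XOR 0 = 1
  B[15] = 1 XOR 1 = 0
= 1011111001011110 (48734 decimal)


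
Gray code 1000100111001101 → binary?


Gray code: 1000100111001101
MSB stays the same: 1
Each subsequent bit = prev_binary XOR current_gray:
  B[1] = 1 XOR 0 = 1
  B[2] = 1 XOR 0 = 1
  B[3] = 1 XOR 0 = 1
  B[4] = 1 XOR 1 = 0
  B[5] = 0 XOR 0 = 0
  B[6] = 0 XOR 0 = 0
  B[7] = 0 XOR 1 = 1
  B[8] = 1 XOR 1 = 0
  B[9] = 0 XOR 1 = 1
  B[10] = 1 XOR 0 = 1
  B[11] = 1 XOR 0 = 1
  B[12] = 1 XOR 1 = 0
  B[13] = 0 XOR 1 = 1
  B[14] = 1 XOR 0 = 1
  B[15] = 1 XOR 1 = 0
= 1111000101110110 (61814 decimal)


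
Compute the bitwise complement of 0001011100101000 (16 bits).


Original: 0001011100101000
Invert all bits:
  bit 0: 0 → 1
  bit 1: 0 → 1
  bit 2: 0 → 1
  bit 3: 1 → 0
  bit 4: 0 → 1
  bit 5: 1 → 0
  bit 6: 1 → 0
  bit 7: 1 → 0
  bit 8: 0 → 1
  bit 9: 0 → 1
  bit 10: 1 → 0
  bit 11: 0 → 1
  bit 12: 1 → 0
  bit 13: 0 → 1
  bit 14: 0 → 1
  bit 15: 0 → 1
= 1110100011010111


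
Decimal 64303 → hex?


Divide by 16 repeatedly:
64303 ÷ 16 = 4018 remainder 15 (F)
4018 ÷ 16 = 251 remainder 2 (2)
251 ÷ 16 = 15 remainder 11 (B)
15 ÷ 16 = 0 remainder 15 (F)
Reading remainders bottom-up:
= 0xFB2F


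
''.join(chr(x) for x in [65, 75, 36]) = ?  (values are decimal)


Codes (decimal): 65 75 36
Per-code ASCII lookup:
  65  (range 65-90: uppercase, 65 - 65 = 0) → 'A'
  75  (range 65-90: uppercase, 75 - 65 = 10) → 'K'
  36  (special character) → '$'
= 'AK$'


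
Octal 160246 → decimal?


Positional values:
Position 0: 6 × 8^0 = 6
Position 1: 4 × 8^1 = 32
Position 2: 2 × 8^2 = 128
Position 3: 0 × 8^3 = 0
Position 4: 6 × 8^4 = 24576
Position 5: 1 × 8^5 = 32768
Sum = 6 + 32 + 128 + 0 + 24576 + 32768
= 57510


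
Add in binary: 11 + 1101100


Align and add column by column (LSB to MSB, carry propagating):
  00000011
+ 01101100
  --------
  col 0: 1 + 0 + 0 (carry in) = 1 → bit 1, carry out 0
  col 1: 1 + 0 + 0 (carry in) = 1 → bit 1, carry out 0
  col 2: 0 + 1 + 0 (carry in) = 1 → bit 1, carry out 0
  col 3: 0 + 1 + 0 (carry in) = 1 → bit 1, carry out 0
  col 4: 0 + 0 + 0 (carry in) = 0 → bit 0, carry out 0
  col 5: 0 + 1 + 0 (carry in) = 1 → bit 1, carry out 0
  col 6: 0 + 1 + 0 (carry in) = 1 → bit 1, carry out 0
  col 7: 0 + 0 + 0 (carry in) = 0 → bit 0, carry out 0
Reading bits MSB→LSB: 01101111
Strip leading zeros: 1101111
= 1101111


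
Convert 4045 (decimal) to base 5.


Divide by 5 repeatedly:
4045 ÷ 5 = 809 remainder 0
809 ÷ 5 = 161 remainder 4
161 ÷ 5 = 32 remainder 1
32 ÷ 5 = 6 remainder 2
6 ÷ 5 = 1 remainder 1
1 ÷ 5 = 0 remainder 1
Reading remainders bottom-up:
= 112140


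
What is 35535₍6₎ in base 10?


Positional values (base 6):
  5 × 6^0 = 5 × 1 = 5
  3 × 6^1 = 3 × 6 = 18
  5 × 6^2 = 5 × 36 = 180
  5 × 6^3 = 5 × 216 = 1080
  3 × 6^4 = 3 × 1296 = 3888
Sum = 5 + 18 + 180 + 1080 + 3888
= 5171


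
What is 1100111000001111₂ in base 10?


Positional values:
Bit 0: 1 × 2^0 = 1
Bit 1: 1 × 2^1 = 2
Bit 2: 1 × 2^2 = 4
Bit 3: 1 × 2^3 = 8
Bit 9: 1 × 2^9 = 512
Bit 10: 1 × 2^10 = 1024
Bit 11: 1 × 2^11 = 2048
Bit 14: 1 × 2^14 = 16384
Bit 15: 1 × 2^15 = 32768
Sum = 1 + 2 + 4 + 8 + 512 + 1024 + 2048 + 16384 + 32768
= 52751


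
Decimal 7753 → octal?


Divide by 8 repeatedly:
7753 ÷ 8 = 969 remainder 1
969 ÷ 8 = 121 remainder 1
121 ÷ 8 = 15 remainder 1
15 ÷ 8 = 1 remainder 7
1 ÷ 8 = 0 remainder 1
Reading remainders bottom-up:
= 0o17111


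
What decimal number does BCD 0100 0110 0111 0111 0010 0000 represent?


Each 4-bit group → digit:
  0100 → 4
  0110 → 6
  0111 → 7
  0111 → 7
  0010 → 2
  0000 → 0
= 467720


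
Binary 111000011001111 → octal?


Group into 3-bit groups: 111000011001111
  111 = 7
  000 = 0
  011 = 3
  001 = 1
  111 = 7
= 0o70317


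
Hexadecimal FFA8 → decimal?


Positional values:
Position 0: 8 × 16^0 = 8 × 1 = 8
Position 1: A × 16^1 = 10 × 16 = 160
Position 2: F × 16^2 = 15 × 256 = 3840
Position 3: F × 16^3 = 15 × 4096 = 61440
Sum = 8 + 160 + 3840 + 61440
= 65448


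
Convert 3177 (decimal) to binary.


Divide by 2 repeatedly:
3177 ÷ 2 = 1588 remainder 1
1588 ÷ 2 = 794 remainder 0
794 ÷ 2 = 397 remainder 0
397 ÷ 2 = 198 remainder 1
198 ÷ 2 = 99 remainder 0
99 ÷ 2 = 49 remainder 1
49 ÷ 2 = 24 remainder 1
24 ÷ 2 = 12 remainder 0
12 ÷ 2 = 6 remainder 0
6 ÷ 2 = 3 remainder 0
3 ÷ 2 = 1 remainder 1
1 ÷ 2 = 0 remainder 1
Reading remainders bottom-up:
= 110001101001


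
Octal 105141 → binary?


Each octal digit → 3 binary bits:
  1 = 001
  0 = 000
  5 = 101
  1 = 001
  4 = 100
  1 = 001
Concatenate: 001 000 101 001 100 001
= 001000101001100001


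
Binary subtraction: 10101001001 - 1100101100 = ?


Align and subtract column by column (LSB to MSB, borrowing when needed):
  10101001001
- 01100101100
  -----------
  col 0: (1 - 0 borrow-in) - 0 → 1 - 0 = 1, borrow out 0
  col 1: (0 - 0 borrow-in) - 0 → 0 - 0 = 0, borrow out 0
  col 2: (0 - 0 borrow-in) - 1 → borrow from next column: (0+2) - 1 = 1, borrow out 1
  col 3: (1 - 1 borrow-in) - 1 → borrow from next column: (0+2) - 1 = 1, borrow out 1
  col 4: (0 - 1 borrow-in) - 0 → borrow from next column: (-1+2) - 0 = 1, borrow out 1
  col 5: (0 - 1 borrow-in) - 1 → borrow from next column: (-1+2) - 1 = 0, borrow out 1
  col 6: (1 - 1 borrow-in) - 0 → 0 - 0 = 0, borrow out 0
  col 7: (0 - 0 borrow-in) - 0 → 0 - 0 = 0, borrow out 0
  col 8: (1 - 0 borrow-in) - 1 → 1 - 1 = 0, borrow out 0
  col 9: (0 - 0 borrow-in) - 1 → borrow from next column: (0+2) - 1 = 1, borrow out 1
  col 10: (1 - 1 borrow-in) - 0 → 0 - 0 = 0, borrow out 0
Reading bits MSB→LSB: 01000011101
Strip leading zeros: 1000011101
= 1000011101


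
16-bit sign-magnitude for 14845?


Sign bit: 0 (positive)
Magnitude: 14845 = 011100111111101
= 0011100111111101


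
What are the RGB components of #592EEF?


Hex: #592EEF
R = 59₁₆ = 89
G = 2E₁₆ = 46
B = EF₁₆ = 239
= RGB(89, 46, 239)


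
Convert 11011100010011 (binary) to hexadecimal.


Group into 4-bit nibbles: 0011011100010011
  0011 = 3
  0111 = 7
  0001 = 1
  0011 = 3
= 0x3713


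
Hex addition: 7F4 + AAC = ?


Align and add column by column (LSB to MSB, each column mod 16 with carry):
  07F4
+ 0AAC
  ----
  col 0: 4(4) + C(12) + 0 (carry in) = 16 → 0(0), carry out 1
  col 1: F(15) + A(10) + 1 (carry in) = 26 → A(10), carry out 1
  col 2: 7(7) + A(10) + 1 (carry in) = 18 → 2(2), carry out 1
  col 3: 0(0) + 0(0) + 1 (carry in) = 1 → 1(1), carry out 0
Reading digits MSB→LSB: 12A0
Strip leading zeros: 12A0
= 0x12A0


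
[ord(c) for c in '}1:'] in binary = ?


String: '}1:'  (3 characters)
Per-character ASCII lookup:
  '}': special character: '}' = 125 → 1111101
  '1': digits start at 48: '1' = 48 + 1 = 49 → 110001
  ':': special character: ':' = 58 → 111010
= 1111101 110001 111010


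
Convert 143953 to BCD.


Each digit → 4-bit binary:
  1 → 0001
  4 → 0100
  3 → 0011
  9 → 1001
  5 → 0101
  3 → 0011
= 0001 0100 0011 1001 0101 0011


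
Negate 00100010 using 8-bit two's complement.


Original: 00100010
Step 1 - Invert all bits: 11011101
Step 2 - Add 1: 11011101 + 1
= 11011110 (represents -34)


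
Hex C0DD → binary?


Each hex digit → 4 binary bits:
  C = 1100
  0 = 0000
  D = 1101
  D = 1101
Concatenate: 1100 0000 1101 1101
= 1100000011011101


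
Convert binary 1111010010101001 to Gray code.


Binary: 1111010010101001
Gray code: G = B XOR (B >> 1)
B >> 1 = 0111101001010100
1111010010101001 XOR 0111101001010100:
  1 XOR 0 = 1
  1 XOR 1 = 0
  1 XOR 1 = 0
  1 XOR 1 = 0
  0 XOR 1 = 1
  1 XOR 0 = 1
  0 XOR 1 = 1
  0 XOR 0 = 0
  1 XOR 0 = 1
  0 XOR 1 = 1
  1 XOR 0 = 1
  0 XOR 1 = 1
  1 XOR 0 = 1
  0 XOR 1 = 1
  0 XOR 0 = 0
  1 XOR 0 = 1
= 1000111011111101


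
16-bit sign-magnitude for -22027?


Sign bit: 1 (negative)
Magnitude: 22027 = 101011000001011
= 1101011000001011


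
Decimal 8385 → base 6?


Divide by 6 repeatedly:
8385 ÷ 6 = 1397 remainder 3
1397 ÷ 6 = 232 remainder 5
232 ÷ 6 = 38 remainder 4
38 ÷ 6 = 6 remainder 2
6 ÷ 6 = 1 remainder 0
1 ÷ 6 = 0 remainder 1
Reading remainders bottom-up:
= 102453


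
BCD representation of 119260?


Each digit → 4-bit binary:
  1 → 0001
  1 → 0001
  9 → 1001
  2 → 0010
  6 → 0110
  0 → 0000
= 0001 0001 1001 0010 0110 0000


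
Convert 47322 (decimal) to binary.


Divide by 2 repeatedly:
47322 ÷ 2 = 23661 remainder 0
23661 ÷ 2 = 11830 remainder 1
11830 ÷ 2 = 5915 remainder 0
5915 ÷ 2 = 2957 remainder 1
2957 ÷ 2 = 1478 remainder 1
1478 ÷ 2 = 739 remainder 0
739 ÷ 2 = 369 remainder 1
369 ÷ 2 = 184 remainder 1
184 ÷ 2 = 92 remainder 0
92 ÷ 2 = 46 remainder 0
46 ÷ 2 = 23 remainder 0
23 ÷ 2 = 11 remainder 1
11 ÷ 2 = 5 remainder 1
5 ÷ 2 = 2 remainder 1
2 ÷ 2 = 1 remainder 0
1 ÷ 2 = 0 remainder 1
Reading remainders bottom-up:
= 1011100011011010


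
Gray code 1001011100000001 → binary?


Gray code: 1001011100000001
MSB stays the same: 1
Each subsequent bit = prev_binary XOR current_gray:
  B[1] = 1 XOR 0 = 1
  B[2] = 1 XOR 0 = 1
  B[3] = 1 XOR 1 = 0
  B[4] = 0 XOR 0 = 0
  B[5] = 0 XOR 1 = 1
  B[6] = 1 XOR 1 = 0
  B[7] = 0 XOR 1 = 1
  B[8] = 1 XOR 0 = 1
  B[9] = 1 XOR 0 = 1
  B[10] = 1 XOR 0 = 1
  B[11] = 1 XOR 0 = 1
  B[12] = 1 XOR 0 = 1
  B[13] = 1 XOR 0 = 1
  B[14] = 1 XOR 0 = 1
  B[15] = 1 XOR 1 = 0
= 1110010111111110 (58878 decimal)


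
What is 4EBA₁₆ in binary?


Each hex digit → 4 binary bits:
  4 = 0100
  E = 1110
  B = 1011
  A = 1010
Concatenate: 0100 1110 1011 1010
= 0100111010111010


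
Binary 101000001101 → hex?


Group into 4-bit nibbles: 101000001101
  1010 = A
  0000 = 0
  1101 = D
= 0xA0D


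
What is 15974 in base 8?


Divide by 8 repeatedly:
15974 ÷ 8 = 1996 remainder 6
1996 ÷ 8 = 249 remainder 4
249 ÷ 8 = 31 remainder 1
31 ÷ 8 = 3 remainder 7
3 ÷ 8 = 0 remainder 3
Reading remainders bottom-up:
= 0o37146


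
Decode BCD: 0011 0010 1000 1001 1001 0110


Each 4-bit group → digit:
  0011 → 3
  0010 → 2
  1000 → 8
  1001 → 9
  1001 → 9
  0110 → 6
= 328996


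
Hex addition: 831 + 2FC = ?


Align and add column by column (LSB to MSB, each column mod 16 with carry):
  0831
+ 02FC
  ----
  col 0: 1(1) + C(12) + 0 (carry in) = 13 → D(13), carry out 0
  col 1: 3(3) + F(15) + 0 (carry in) = 18 → 2(2), carry out 1
  col 2: 8(8) + 2(2) + 1 (carry in) = 11 → B(11), carry out 0
  col 3: 0(0) + 0(0) + 0 (carry in) = 0 → 0(0), carry out 0
Reading digits MSB→LSB: 0B2D
Strip leading zeros: B2D
= 0xB2D


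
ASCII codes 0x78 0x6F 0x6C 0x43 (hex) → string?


Codes (hex): 0x78 0x6F 0x6C 0x43
Per-code ASCII lookup:
  0x78 = 120  (range 97-122: lowercase, 120 - 97 = 23) → 'x'
  0x6F = 111  (range 97-122: lowercase, 111 - 97 = 14) → 'o'
  0x6C = 108  (range 97-122: lowercase, 108 - 97 = 11) → 'l'
  0x43 = 67  (range 65-90: uppercase, 67 - 65 = 2) → 'C'
= 'xolC'


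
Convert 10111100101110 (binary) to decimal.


Positional values:
Bit 1: 1 × 2^1 = 2
Bit 2: 1 × 2^2 = 4
Bit 3: 1 × 2^3 = 8
Bit 5: 1 × 2^5 = 32
Bit 8: 1 × 2^8 = 256
Bit 9: 1 × 2^9 = 512
Bit 10: 1 × 2^10 = 1024
Bit 11: 1 × 2^11 = 2048
Bit 13: 1 × 2^13 = 8192
Sum = 2 + 4 + 8 + 32 + 256 + 512 + 1024 + 2048 + 8192
= 12078


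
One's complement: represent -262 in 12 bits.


Original: 000100000110
Invert all bits:
  bit 0: 0 → 1
  bit 1: 0 → 1
  bit 2: 0 → 1
  bit 3: 1 → 0
  bit 4: 0 → 1
  bit 5: 0 → 1
  bit 6: 0 → 1
  bit 7: 0 → 1
  bit 8: 0 → 1
  bit 9: 1 → 0
  bit 10: 1 → 0
  bit 11: 0 → 1
= 111011111001


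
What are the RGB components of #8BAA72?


Hex: #8BAA72
R = 8B₁₆ = 139
G = AA₁₆ = 170
B = 72₁₆ = 114
= RGB(139, 170, 114)


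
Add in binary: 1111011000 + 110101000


Align and add column by column (LSB to MSB, carry propagating):
  01111011000
+ 00110101000
  -----------
  col 0: 0 + 0 + 0 (carry in) = 0 → bit 0, carry out 0
  col 1: 0 + 0 + 0 (carry in) = 0 → bit 0, carry out 0
  col 2: 0 + 0 + 0 (carry in) = 0 → bit 0, carry out 0
  col 3: 1 + 1 + 0 (carry in) = 2 → bit 0, carry out 1
  col 4: 1 + 0 + 1 (carry in) = 2 → bit 0, carry out 1
  col 5: 0 + 1 + 1 (carry in) = 2 → bit 0, carry out 1
  col 6: 1 + 0 + 1 (carry in) = 2 → bit 0, carry out 1
  col 7: 1 + 1 + 1 (carry in) = 3 → bit 1, carry out 1
  col 8: 1 + 1 + 1 (carry in) = 3 → bit 1, carry out 1
  col 9: 1 + 0 + 1 (carry in) = 2 → bit 0, carry out 1
  col 10: 0 + 0 + 1 (carry in) = 1 → bit 1, carry out 0
Reading bits MSB→LSB: 10110000000
Strip leading zeros: 10110000000
= 10110000000


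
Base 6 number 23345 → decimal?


Positional values (base 6):
  5 × 6^0 = 5 × 1 = 5
  4 × 6^1 = 4 × 6 = 24
  3 × 6^2 = 3 × 36 = 108
  3 × 6^3 = 3 × 216 = 648
  2 × 6^4 = 2 × 1296 = 2592
Sum = 5 + 24 + 108 + 648 + 2592
= 3377


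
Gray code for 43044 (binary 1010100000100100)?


Binary: 1010100000100100
Gray code: G = B XOR (B >> 1)
B >> 1 = 0101010000010010
1010100000100100 XOR 0101010000010010:
  1 XOR 0 = 1
  0 XOR 1 = 1
  1 XOR 0 = 1
  0 XOR 1 = 1
  1 XOR 0 = 1
  0 XOR 1 = 1
  0 XOR 0 = 0
  0 XOR 0 = 0
  0 XOR 0 = 0
  0 XOR 0 = 0
  1 XOR 0 = 1
  0 XOR 1 = 1
  0 XOR 0 = 0
  1 XOR 0 = 1
  0 XOR 1 = 1
  0 XOR 0 = 0
= 1111110000110110


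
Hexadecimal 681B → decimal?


Positional values:
Position 0: B × 16^0 = 11 × 1 = 11
Position 1: 1 × 16^1 = 1 × 16 = 16
Position 2: 8 × 16^2 = 8 × 256 = 2048
Position 3: 6 × 16^3 = 6 × 4096 = 24576
Sum = 11 + 16 + 2048 + 24576
= 26651


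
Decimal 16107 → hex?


Divide by 16 repeatedly:
16107 ÷ 16 = 1006 remainder 11 (B)
1006 ÷ 16 = 62 remainder 14 (E)
62 ÷ 16 = 3 remainder 14 (E)
3 ÷ 16 = 0 remainder 3 (3)
Reading remainders bottom-up:
= 0x3EEB


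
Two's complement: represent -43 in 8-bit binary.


Original: 00101011
Step 1 - Invert all bits: 11010100
Step 2 - Add 1: 11010100 + 1
= 11010101 (represents -43)


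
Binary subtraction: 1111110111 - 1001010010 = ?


Align and subtract column by column (LSB to MSB, borrowing when needed):
  1111110111
- 1001010010
  ----------
  col 0: (1 - 0 borrow-in) - 0 → 1 - 0 = 1, borrow out 0
  col 1: (1 - 0 borrow-in) - 1 → 1 - 1 = 0, borrow out 0
  col 2: (1 - 0 borrow-in) - 0 → 1 - 0 = 1, borrow out 0
  col 3: (0 - 0 borrow-in) - 0 → 0 - 0 = 0, borrow out 0
  col 4: (1 - 0 borrow-in) - 1 → 1 - 1 = 0, borrow out 0
  col 5: (1 - 0 borrow-in) - 0 → 1 - 0 = 1, borrow out 0
  col 6: (1 - 0 borrow-in) - 1 → 1 - 1 = 0, borrow out 0
  col 7: (1 - 0 borrow-in) - 0 → 1 - 0 = 1, borrow out 0
  col 8: (1 - 0 borrow-in) - 0 → 1 - 0 = 1, borrow out 0
  col 9: (1 - 0 borrow-in) - 1 → 1 - 1 = 0, borrow out 0
Reading bits MSB→LSB: 0110100101
Strip leading zeros: 110100101
= 110100101


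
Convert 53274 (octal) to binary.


Each octal digit → 3 binary bits:
  5 = 101
  3 = 011
  2 = 010
  7 = 111
  4 = 100
Concatenate: 101 011 010 111 100
= 101011010111100


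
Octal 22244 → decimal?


Positional values:
Position 0: 4 × 8^0 = 4
Position 1: 4 × 8^1 = 32
Position 2: 2 × 8^2 = 128
Position 3: 2 × 8^3 = 1024
Position 4: 2 × 8^4 = 8192
Sum = 4 + 32 + 128 + 1024 + 8192
= 9380


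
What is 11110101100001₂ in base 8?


Group into 3-bit groups: 011110101100001
  011 = 3
  110 = 6
  101 = 5
  100 = 4
  001 = 1
= 0o36541


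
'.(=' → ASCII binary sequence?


String: '.(='  (3 characters)
Per-character ASCII lookup:
  '.': special character: '.' = 46 → 101110
  '(': special character: '(' = 40 → 101000
  '=': special character: '=' = 61 → 111101
= 101110 101000 111101


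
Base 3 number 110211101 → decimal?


Positional values (base 3):
  1 × 3^0 = 1 × 1 = 1
  0 × 3^1 = 0 × 3 = 0
  1 × 3^2 = 1 × 9 = 9
  1 × 3^3 = 1 × 27 = 27
  1 × 3^4 = 1 × 81 = 81
  2 × 3^5 = 2 × 243 = 486
  0 × 3^6 = 0 × 729 = 0
  1 × 3^7 = 1 × 2187 = 2187
  1 × 3^8 = 1 × 6561 = 6561
Sum = 1 + 0 + 9 + 27 + 81 + 486 + 0 + 2187 + 6561
= 9352


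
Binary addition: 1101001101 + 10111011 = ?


Align and add column by column (LSB to MSB, carry propagating):
  01101001101
+ 00010111011
  -----------
  col 0: 1 + 1 + 0 (carry in) = 2 → bit 0, carry out 1
  col 1: 0 + 1 + 1 (carry in) = 2 → bit 0, carry out 1
  col 2: 1 + 0 + 1 (carry in) = 2 → bit 0, carry out 1
  col 3: 1 + 1 + 1 (carry in) = 3 → bit 1, carry out 1
  col 4: 0 + 1 + 1 (carry in) = 2 → bit 0, carry out 1
  col 5: 0 + 1 + 1 (carry in) = 2 → bit 0, carry out 1
  col 6: 1 + 0 + 1 (carry in) = 2 → bit 0, carry out 1
  col 7: 0 + 1 + 1 (carry in) = 2 → bit 0, carry out 1
  col 8: 1 + 0 + 1 (carry in) = 2 → bit 0, carry out 1
  col 9: 1 + 0 + 1 (carry in) = 2 → bit 0, carry out 1
  col 10: 0 + 0 + 1 (carry in) = 1 → bit 1, carry out 0
Reading bits MSB→LSB: 10000001000
Strip leading zeros: 10000001000
= 10000001000


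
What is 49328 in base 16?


Divide by 16 repeatedly:
49328 ÷ 16 = 3083 remainder 0 (0)
3083 ÷ 16 = 192 remainder 11 (B)
192 ÷ 16 = 12 remainder 0 (0)
12 ÷ 16 = 0 remainder 12 (C)
Reading remainders bottom-up:
= 0xC0B0


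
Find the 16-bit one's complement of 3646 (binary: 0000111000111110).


Original: 0000111000111110
Invert all bits:
  bit 0: 0 → 1
  bit 1: 0 → 1
  bit 2: 0 → 1
  bit 3: 0 → 1
  bit 4: 1 → 0
  bit 5: 1 → 0
  bit 6: 1 → 0
  bit 7: 0 → 1
  bit 8: 0 → 1
  bit 9: 0 → 1
  bit 10: 1 → 0
  bit 11: 1 → 0
  bit 12: 1 → 0
  bit 13: 1 → 0
  bit 14: 1 → 0
  bit 15: 0 → 1
= 1111000111000001


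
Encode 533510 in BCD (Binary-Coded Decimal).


Each digit → 4-bit binary:
  5 → 0101
  3 → 0011
  3 → 0011
  5 → 0101
  1 → 0001
  0 → 0000
= 0101 0011 0011 0101 0001 0000


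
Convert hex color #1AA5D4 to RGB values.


Hex: #1AA5D4
R = 1A₁₆ = 26
G = A5₁₆ = 165
B = D4₁₆ = 212
= RGB(26, 165, 212)


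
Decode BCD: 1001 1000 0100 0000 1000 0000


Each 4-bit group → digit:
  1001 → 9
  1000 → 8
  0100 → 4
  0000 → 0
  1000 → 8
  0000 → 0
= 984080


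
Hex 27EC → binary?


Each hex digit → 4 binary bits:
  2 = 0010
  7 = 0111
  E = 1110
  C = 1100
Concatenate: 0010 0111 1110 1100
= 0010011111101100


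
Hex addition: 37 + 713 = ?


Align and add column by column (LSB to MSB, each column mod 16 with carry):
  0037
+ 0713
  ----
  col 0: 7(7) + 3(3) + 0 (carry in) = 10 → A(10), carry out 0
  col 1: 3(3) + 1(1) + 0 (carry in) = 4 → 4(4), carry out 0
  col 2: 0(0) + 7(7) + 0 (carry in) = 7 → 7(7), carry out 0
  col 3: 0(0) + 0(0) + 0 (carry in) = 0 → 0(0), carry out 0
Reading digits MSB→LSB: 074A
Strip leading zeros: 74A
= 0x74A


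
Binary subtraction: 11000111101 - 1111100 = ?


Align and subtract column by column (LSB to MSB, borrowing when needed):
  11000111101
- 00001111100
  -----------
  col 0: (1 - 0 borrow-in) - 0 → 1 - 0 = 1, borrow out 0
  col 1: (0 - 0 borrow-in) - 0 → 0 - 0 = 0, borrow out 0
  col 2: (1 - 0 borrow-in) - 1 → 1 - 1 = 0, borrow out 0
  col 3: (1 - 0 borrow-in) - 1 → 1 - 1 = 0, borrow out 0
  col 4: (1 - 0 borrow-in) - 1 → 1 - 1 = 0, borrow out 0
  col 5: (1 - 0 borrow-in) - 1 → 1 - 1 = 0, borrow out 0
  col 6: (0 - 0 borrow-in) - 1 → borrow from next column: (0+2) - 1 = 1, borrow out 1
  col 7: (0 - 1 borrow-in) - 0 → borrow from next column: (-1+2) - 0 = 1, borrow out 1
  col 8: (0 - 1 borrow-in) - 0 → borrow from next column: (-1+2) - 0 = 1, borrow out 1
  col 9: (1 - 1 borrow-in) - 0 → 0 - 0 = 0, borrow out 0
  col 10: (1 - 0 borrow-in) - 0 → 1 - 0 = 1, borrow out 0
Reading bits MSB→LSB: 10111000001
Strip leading zeros: 10111000001
= 10111000001


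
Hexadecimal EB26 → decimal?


Positional values:
Position 0: 6 × 16^0 = 6 × 1 = 6
Position 1: 2 × 16^1 = 2 × 16 = 32
Position 2: B × 16^2 = 11 × 256 = 2816
Position 3: E × 16^3 = 14 × 4096 = 57344
Sum = 6 + 32 + 2816 + 57344
= 60198


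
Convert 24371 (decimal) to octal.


Divide by 8 repeatedly:
24371 ÷ 8 = 3046 remainder 3
3046 ÷ 8 = 380 remainder 6
380 ÷ 8 = 47 remainder 4
47 ÷ 8 = 5 remainder 7
5 ÷ 8 = 0 remainder 5
Reading remainders bottom-up:
= 0o57463


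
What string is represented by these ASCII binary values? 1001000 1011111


Codes (binary): 1001000 1011111
Per-code ASCII lookup:
  1001000 = 72  (range 65-90: uppercase, 72 - 65 = 7) → 'H'
  1011111 = 95  (special character) → '_'
= 'H_'


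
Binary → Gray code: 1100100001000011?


Binary: 1100100001000011
Gray code: G = B XOR (B >> 1)
B >> 1 = 0110010000100001
1100100001000011 XOR 0110010000100001:
  1 XOR 0 = 1
  1 XOR 1 = 0
  0 XOR 1 = 1
  0 XOR 0 = 0
  1 XOR 0 = 1
  0 XOR 1 = 1
  0 XOR 0 = 0
  0 XOR 0 = 0
  0 XOR 0 = 0
  1 XOR 0 = 1
  0 XOR 1 = 1
  0 XOR 0 = 0
  0 XOR 0 = 0
  0 XOR 0 = 0
  1 XOR 0 = 1
  1 XOR 1 = 0
= 1010110001100010


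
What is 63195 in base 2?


Divide by 2 repeatedly:
63195 ÷ 2 = 31597 remainder 1
31597 ÷ 2 = 15798 remainder 1
15798 ÷ 2 = 7899 remainder 0
7899 ÷ 2 = 3949 remainder 1
3949 ÷ 2 = 1974 remainder 1
1974 ÷ 2 = 987 remainder 0
987 ÷ 2 = 493 remainder 1
493 ÷ 2 = 246 remainder 1
246 ÷ 2 = 123 remainder 0
123 ÷ 2 = 61 remainder 1
61 ÷ 2 = 30 remainder 1
30 ÷ 2 = 15 remainder 0
15 ÷ 2 = 7 remainder 1
7 ÷ 2 = 3 remainder 1
3 ÷ 2 = 1 remainder 1
1 ÷ 2 = 0 remainder 1
Reading remainders bottom-up:
= 1111011011011011


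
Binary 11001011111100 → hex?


Group into 4-bit nibbles: 0011001011111100
  0011 = 3
  0010 = 2
  1111 = F
  1100 = C
= 0x32FC


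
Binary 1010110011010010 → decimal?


Positional values:
Bit 1: 1 × 2^1 = 2
Bit 4: 1 × 2^4 = 16
Bit 6: 1 × 2^6 = 64
Bit 7: 1 × 2^7 = 128
Bit 10: 1 × 2^10 = 1024
Bit 11: 1 × 2^11 = 2048
Bit 13: 1 × 2^13 = 8192
Bit 15: 1 × 2^15 = 32768
Sum = 2 + 16 + 64 + 128 + 1024 + 2048 + 8192 + 32768
= 44242
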